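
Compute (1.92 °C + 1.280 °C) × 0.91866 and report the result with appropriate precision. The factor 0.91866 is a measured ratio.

1.92 °C + 1.280 °C = 3.200 °C; the sum is limited to 2 decimal places (3 s.f.).
Carrying full precision, 3.200 × 0.91866 = 2.939712 °C; 0.91866 has 5 s.f., so the result keeps min(3, 5) = 3 s.f.
Rounded to 3 significant figures: 2.94 °C.

2.94 °C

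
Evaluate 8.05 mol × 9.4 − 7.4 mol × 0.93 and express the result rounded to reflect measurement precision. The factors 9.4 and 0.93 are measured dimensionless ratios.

8.05 × 9.4 = 75.67 → 76 mol (2 s.f., last digit at the 10^0 place).
7.4 × 0.93 = 6.882 → 6.9 mol (2 s.f., last digit at the 10^-1 place).
Difference: 68.788 mol; keep the coarser place, 10^0.
Result: 69 mol.

69 mol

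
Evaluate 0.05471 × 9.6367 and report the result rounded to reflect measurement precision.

5.272 × 10⁻¹

0.05471 × 9.6367 = 0.527223857
Multiplication/division keeps the fewest significant figures: 0.05471 → 4 s.f., 9.6367 → 5 s.f.; limit is 4.
Rounded to 4 significant figures: 5.272 × 10⁻¹.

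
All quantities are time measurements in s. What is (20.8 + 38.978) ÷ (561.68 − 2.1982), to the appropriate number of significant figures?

0.107

20.8 + 38.978 = 59.778, limited to 1 d.p. → 3 s.f.; 561.68 − 2.1982 = 559.4818, limited to 2 d.p. → 5 s.f.
Carrying full precision, 59.778 ÷ 559.4818 = 0.106845298632…; keep min(3, 5) = 3 s.f.
Rounded to 3 significant figures: 0.107.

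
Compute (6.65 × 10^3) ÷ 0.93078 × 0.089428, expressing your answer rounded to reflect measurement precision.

(6.65 × 10^3) ÷ 0.93078 × 0.089428 = 638.922409162…
Multiplication/division keeps the fewest significant figures: 6.65 × 10^3 → 3 s.f., 0.93078 → 5 s.f., 0.089428 → 5 s.f.; limit is 3.
Rounded to 3 significant figures: 639.

639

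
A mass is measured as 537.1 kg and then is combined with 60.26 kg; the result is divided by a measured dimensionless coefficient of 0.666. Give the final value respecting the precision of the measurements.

537.1 kg + 60.26 kg = 597.36 kg; the sum is limited to 1 decimal place (4 s.f.).
Carrying full precision, 597.36 ÷ 0.666 = 896.936936937… kg; 0.666 has 3 s.f., so the result keeps min(4, 3) = 3 s.f.
Rounded to 3 significant figures: 897 kg.

897 kg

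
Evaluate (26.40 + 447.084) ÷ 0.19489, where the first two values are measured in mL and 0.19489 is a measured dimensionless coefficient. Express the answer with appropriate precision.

26.40 mL + 447.084 mL = 473.484 mL; the sum is limited to 2 decimal places (5 s.f.).
Carrying full precision, 473.484 ÷ 0.19489 = 2429.49356047… mL; 0.19489 has 5 s.f., so the result keeps min(5, 5) = 5 s.f.
Rounded to 5 significant figures: 2.4295 × 10³ mL.

2.4295 × 10³ mL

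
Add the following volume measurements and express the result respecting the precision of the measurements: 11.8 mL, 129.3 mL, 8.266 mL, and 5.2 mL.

11.8 mL + 129.3 mL + 8.266 mL + 5.2 mL = 154.566 mL.
Addition/subtraction keeps the fewest decimal places: 11.8 → 1 decimal place, 129.3 → 1 decimal place, 8.266 → 3 decimal places, 5.2 → 1 decimal place; limit is 1.
Rounded to 1 decimal place: 154.6 mL.

154.6 mL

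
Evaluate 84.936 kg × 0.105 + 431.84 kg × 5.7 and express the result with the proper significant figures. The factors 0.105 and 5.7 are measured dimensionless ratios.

84.936 × 0.105 = 8.91828 → 8.92 kg (3 s.f., last digit at the 10^-2 place).
431.84 × 5.7 = 2461.488 → 2.5 × 10^3 kg (2 s.f., last digit at the 10^2 place).
Sum: 2470.40628 kg; keep the coarser place, 10^2.
Result: 2.5 × 10^3 kg.

2.5 × 10^3 kg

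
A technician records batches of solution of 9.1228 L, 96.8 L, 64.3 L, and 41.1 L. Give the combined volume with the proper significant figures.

9.1228 L + 96.8 L + 64.3 L + 41.1 L = 211.3228 L.
Addition/subtraction keeps the fewest decimal places: 9.1228 → 4 decimal places, 96.8 → 1 decimal place, 64.3 → 1 decimal place, 41.1 → 1 decimal place; limit is 1.
Rounded to 1 decimal place: 211.3 L.

211.3 L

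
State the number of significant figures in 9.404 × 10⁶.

4

9.404 × 10⁶: in scientific notation every digit of the coefficient is significant.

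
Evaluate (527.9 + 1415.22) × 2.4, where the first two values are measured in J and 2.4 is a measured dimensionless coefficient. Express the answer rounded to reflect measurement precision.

4.7 × 10³ J

527.9 J + 1415.22 J = 1943.12 J; the sum is limited to 1 decimal place (5 s.f.).
Carrying full precision, 1943.12 × 2.4 = 4663.488 J; 2.4 has 2 s.f., so the result keeps min(5, 2) = 2 s.f.
Rounded to 2 significant figures: 4.7 × 10³ J.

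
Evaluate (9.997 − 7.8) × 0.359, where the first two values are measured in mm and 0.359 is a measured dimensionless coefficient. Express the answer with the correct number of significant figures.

9.997 mm − 7.8 mm = 2.197 mm; the difference is limited to 1 decimal place (2 s.f.).
Carrying full precision, 2.197 × 0.359 = 0.788723 mm; 0.359 has 3 s.f., so the result keeps min(2, 3) = 2 s.f.
Rounded to 2 significant figures: 0.79 mm.

0.79 mm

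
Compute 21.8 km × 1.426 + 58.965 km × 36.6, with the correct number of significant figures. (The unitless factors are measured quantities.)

2.19 × 10³ km

21.8 × 1.426 = 31.0868 → 31.1 km (3 s.f., last digit at the 10^-1 place).
58.965 × 36.6 = 2158.119 → 2.16 × 10³ km (3 s.f., last digit at the 10^1 place).
Sum: 2189.2058 km; keep the coarser place, 10^1.
Result: 2.19 × 10³ km.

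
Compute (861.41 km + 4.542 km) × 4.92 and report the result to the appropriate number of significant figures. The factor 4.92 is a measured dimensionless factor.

861.41 km + 4.542 km = 865.952 km; the sum is limited to 2 decimal places (5 s.f.).
Carrying full precision, 865.952 × 4.92 = 4260.48384 km; 4.92 has 3 s.f., so the result keeps min(5, 3) = 3 s.f.
Rounded to 3 significant figures: 4.26 × 10^3 km.

4.26 × 10^3 km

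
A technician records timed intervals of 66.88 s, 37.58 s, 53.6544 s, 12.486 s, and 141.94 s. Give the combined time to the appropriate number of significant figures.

66.88 s + 37.58 s + 53.6544 s + 12.486 s + 141.94 s = 312.5404 s.
Addition/subtraction keeps the fewest decimal places: 66.88 → 2 decimal places, 37.58 → 2 decimal places, 53.6544 → 4 decimal places, 12.486 → 3 decimal places, 141.94 → 2 decimal places; limit is 2.
Rounded to 2 decimal places: 312.54 s.

312.54 s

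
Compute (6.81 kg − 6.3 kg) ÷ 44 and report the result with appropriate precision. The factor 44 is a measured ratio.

0.01 kg

6.81 kg − 6.3 kg = 0.51 kg; the difference is limited to 1 decimal place (1 s.f.).
Carrying full precision, 0.51 ÷ 44 = 0.0115909090909… kg; 44 has 2 s.f., so the result keeps min(1, 2) = 1 s.f.
Rounded to 1 significant figure: 0.01 kg.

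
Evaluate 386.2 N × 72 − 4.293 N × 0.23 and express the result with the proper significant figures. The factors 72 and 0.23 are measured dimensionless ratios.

386.2 × 72 = 27806.4 → 2.8 × 10⁴ N (2 s.f., last digit at the 10^3 place).
4.293 × 0.23 = 0.98739 → 0.99 N (2 s.f., last digit at the 10^-2 place).
Difference: 27805.41261 N; keep the coarser place, 10^3.
Result: 2.8 × 10⁴ N.

2.8 × 10⁴ N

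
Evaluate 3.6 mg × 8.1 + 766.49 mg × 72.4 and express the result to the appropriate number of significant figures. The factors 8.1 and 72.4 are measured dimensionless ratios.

3.6 × 8.1 = 29.16 → 29 mg (2 s.f., last digit at the 10^0 place).
766.49 × 72.4 = 55493.876 → 5.55 × 10^4 mg (3 s.f., last digit at the 10^2 place).
Sum: 55523.036 mg; keep the coarser place, 10^2.
Result: 5.55 × 10^4 mg.

5.55 × 10^4 mg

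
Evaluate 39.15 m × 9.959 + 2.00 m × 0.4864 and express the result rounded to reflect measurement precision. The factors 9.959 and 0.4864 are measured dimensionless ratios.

390.9 m

39.15 × 9.959 = 389.89485 → 389.9 m (4 s.f., last digit at the 10^-1 place).
2.00 × 0.4864 = 0.9728 → 0.973 m (3 s.f., last digit at the 10^-3 place).
Sum: 390.86765 m; keep the coarser place, 10^-1.
Result: 390.9 m.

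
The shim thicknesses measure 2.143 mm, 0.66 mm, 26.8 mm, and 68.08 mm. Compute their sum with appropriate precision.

2.143 mm + 0.66 mm + 26.8 mm + 68.08 mm = 97.683 mm.
Addition/subtraction keeps the fewest decimal places: 2.143 → 3 decimal places, 0.66 → 2 decimal places, 26.8 → 1 decimal place, 68.08 → 2 decimal places; limit is 1.
Rounded to 1 decimal place: 97.7 mm.

97.7 mm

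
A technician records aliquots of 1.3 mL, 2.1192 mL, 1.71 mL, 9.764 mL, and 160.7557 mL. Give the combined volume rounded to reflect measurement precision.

1.3 mL + 2.1192 mL + 1.71 mL + 9.764 mL + 160.7557 mL = 175.6489 mL.
Addition/subtraction keeps the fewest decimal places: 1.3 → 1 decimal place, 2.1192 → 4 decimal places, 1.71 → 2 decimal places, 9.764 → 3 decimal places, 160.7557 → 4 decimal places; limit is 1.
Rounded to 1 decimal place: 175.6 mL.

175.6 mL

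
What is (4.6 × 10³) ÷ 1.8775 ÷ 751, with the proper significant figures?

3.3

(4.6 × 10³) ÷ 1.8775 ÷ 751 = 3.26240556311…
Multiplication/division keeps the fewest significant figures: 4.6 × 10³ → 2 s.f., 1.8775 → 5 s.f., 751 → 3 s.f.; limit is 2.
Rounded to 2 significant figures: 3.3.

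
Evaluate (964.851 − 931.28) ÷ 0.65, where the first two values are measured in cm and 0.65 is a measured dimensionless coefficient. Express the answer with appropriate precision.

52 cm

964.851 cm − 931.28 cm = 33.571 cm; the difference is limited to 2 decimal places (4 s.f.).
Carrying full precision, 33.571 ÷ 0.65 = 51.6476923077… cm; 0.65 has 2 s.f., so the result keeps min(4, 2) = 2 s.f.
Rounded to 2 significant figures: 52 cm.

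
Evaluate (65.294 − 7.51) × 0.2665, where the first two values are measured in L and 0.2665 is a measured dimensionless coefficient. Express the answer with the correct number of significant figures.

65.294 L − 7.51 L = 57.784 L; the difference is limited to 2 decimal places (4 s.f.).
Carrying full precision, 57.784 × 0.2665 = 15.399436 L; 0.2665 has 4 s.f., so the result keeps min(4, 4) = 4 s.f.
Rounded to 4 significant figures: 15.40 L.

15.40 L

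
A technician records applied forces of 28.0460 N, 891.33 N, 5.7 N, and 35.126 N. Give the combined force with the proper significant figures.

960.2 N

28.0460 N + 891.33 N + 5.7 N + 35.126 N = 960.2020 N.
Addition/subtraction keeps the fewest decimal places: 28.0460 → 4 decimal places, 891.33 → 2 decimal places, 5.7 → 1 decimal place, 35.126 → 3 decimal places; limit is 1.
Rounded to 1 decimal place: 960.2 N.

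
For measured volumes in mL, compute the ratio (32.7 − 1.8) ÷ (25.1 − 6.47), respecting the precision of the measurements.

32.7 − 1.8 = 30.9, limited to 1 d.p. → 3 s.f.; 25.1 − 6.47 = 18.63, limited to 1 d.p. → 3 s.f.
Carrying full precision, 30.9 ÷ 18.63 = 1.65861513688…; keep min(3, 3) = 3 s.f.
Rounded to 3 significant figures: 1.66.

1.66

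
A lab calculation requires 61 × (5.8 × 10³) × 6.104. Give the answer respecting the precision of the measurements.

2.2 × 10⁶

61 × (5.8 × 10³) × 6.104 = 2159595.2
Multiplication/division keeps the fewest significant figures: 61 → 2 s.f., 5.8 × 10³ → 2 s.f., 6.104 → 4 s.f.; limit is 2.
Rounded to 2 significant figures: 2.2 × 10⁶.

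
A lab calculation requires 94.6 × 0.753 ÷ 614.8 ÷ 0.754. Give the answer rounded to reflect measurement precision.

94.6 × 0.753 ÷ 614.8 ÷ 0.754 = 0.153667104439…
Multiplication/division keeps the fewest significant figures: 94.6 → 3 s.f., 0.753 → 3 s.f., 614.8 → 4 s.f., 0.754 → 3 s.f.; limit is 3.
Rounded to 3 significant figures: 0.154.

0.154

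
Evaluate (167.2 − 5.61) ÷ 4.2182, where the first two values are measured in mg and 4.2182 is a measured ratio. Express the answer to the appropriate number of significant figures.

167.2 mg − 5.61 mg = 161.59 mg; the difference is limited to 1 decimal place (4 s.f.).
Carrying full precision, 161.59 ÷ 4.2182 = 38.3078090181… mg; 4.2182 has 5 s.f., so the result keeps min(4, 5) = 4 s.f.
Rounded to 4 significant figures: 38.31 mg.

38.31 mg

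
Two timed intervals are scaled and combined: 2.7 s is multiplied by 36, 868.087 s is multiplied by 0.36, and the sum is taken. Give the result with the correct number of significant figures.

4.1 × 10^2 s

2.7 × 36 = 97.2 → 97 s (2 s.f., last digit at the 10^0 place).
868.087 × 0.36 = 312.51132 → 3.1 × 10^2 s (2 s.f., last digit at the 10^1 place).
Sum: 409.71132 s; keep the coarser place, 10^1.
Result: 4.1 × 10^2 s.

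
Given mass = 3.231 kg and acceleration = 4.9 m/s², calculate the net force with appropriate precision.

16 N

net force = 3.231 kg × 4.9 m/s² = 15.8319 N.
3.231 has 4 significant figures; 4.9 has 2.
Division/multiplication keeps the fewest: 2 significant figures.
Rounded: 16 N.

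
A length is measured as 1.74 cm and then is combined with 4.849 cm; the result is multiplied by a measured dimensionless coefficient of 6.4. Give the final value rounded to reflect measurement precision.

1.74 cm + 4.849 cm = 6.589 cm; the sum is limited to 2 decimal places (3 s.f.).
Carrying full precision, 6.589 × 6.4 = 42.1696 cm; 6.4 has 2 s.f., so the result keeps min(3, 2) = 2 s.f.
Rounded to 2 significant figures: 42 cm.

42 cm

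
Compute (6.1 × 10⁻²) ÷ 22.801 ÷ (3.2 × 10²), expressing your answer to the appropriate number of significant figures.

8.4 × 10⁻⁶

(6.1 × 10⁻²) ÷ 22.801 ÷ (3.2 × 10²) = 0.00000836037893075…
Multiplication/division keeps the fewest significant figures: 6.1 × 10⁻² → 2 s.f., 22.801 → 5 s.f., 3.2 × 10² → 2 s.f.; limit is 2.
Rounded to 2 significant figures: 8.4 × 10⁻⁶.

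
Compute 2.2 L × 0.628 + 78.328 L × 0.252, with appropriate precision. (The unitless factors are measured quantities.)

2.2 × 0.628 = 1.3816 → 1.4 L (2 s.f., last digit at the 10^-1 place).
78.328 × 0.252 = 19.738656 → 19.7 L (3 s.f., last digit at the 10^-1 place).
Sum: 21.120256 L; keep the coarser place, 10^-1.
Result: 21.1 L.

21.1 L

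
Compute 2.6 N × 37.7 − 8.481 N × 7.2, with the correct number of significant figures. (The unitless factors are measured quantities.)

2.6 × 37.7 = 98.02 → 98 N (2 s.f., last digit at the 10^0 place).
8.481 × 7.2 = 61.0632 → 61 N (2 s.f., last digit at the 10^0 place).
Difference: 36.9568 N; keep the coarser place, 10^0.
Result: 37 N.

37 N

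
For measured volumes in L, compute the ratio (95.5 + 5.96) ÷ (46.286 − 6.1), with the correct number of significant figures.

95.5 + 5.96 = 101.46, limited to 1 d.p. → 4 s.f.; 46.286 − 6.1 = 40.186, limited to 1 d.p. → 3 s.f.
Carrying full precision, 101.46 ÷ 40.186 = 2.52475986662…; keep min(4, 3) = 3 s.f.
Rounded to 3 significant figures: 2.52.

2.52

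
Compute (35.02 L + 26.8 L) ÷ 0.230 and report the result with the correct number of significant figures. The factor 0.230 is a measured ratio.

35.02 L + 26.8 L = 61.82 L; the sum is limited to 1 decimal place (3 s.f.).
Carrying full precision, 61.82 ÷ 0.230 = 268.782608696… L; 0.230 has 3 s.f., so the result keeps min(3, 3) = 3 s.f.
Rounded to 3 significant figures: 269 L.

269 L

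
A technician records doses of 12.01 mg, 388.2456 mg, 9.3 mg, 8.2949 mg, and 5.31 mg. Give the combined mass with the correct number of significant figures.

12.01 mg + 388.2456 mg + 9.3 mg + 8.2949 mg + 5.31 mg = 423.1605 mg.
Addition/subtraction keeps the fewest decimal places: 12.01 → 2 decimal places, 388.2456 → 4 decimal places, 9.3 → 1 decimal place, 8.2949 → 4 decimal places, 5.31 → 2 decimal places; limit is 1.
Rounded to 1 decimal place: 423.2 mg.

423.2 mg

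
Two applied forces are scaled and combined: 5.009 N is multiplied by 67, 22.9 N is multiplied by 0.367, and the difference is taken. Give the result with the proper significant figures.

3.3 × 10² N

5.009 × 67 = 335.603 → 3.4 × 10² N (2 s.f., last digit at the 10^1 place).
22.9 × 0.367 = 8.4043 → 8.40 N (3 s.f., last digit at the 10^-2 place).
Difference: 327.1987 N; keep the coarser place, 10^1.
Result: 3.3 × 10² N.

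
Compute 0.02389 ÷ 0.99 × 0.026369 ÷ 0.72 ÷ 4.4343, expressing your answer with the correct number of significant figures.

0.02389 ÷ 0.99 × 0.026369 ÷ 0.72 ÷ 4.4343 = 0.000199304473699…
Multiplication/division keeps the fewest significant figures: 0.02389 → 4 s.f., 0.99 → 2 s.f., 0.026369 → 5 s.f., 0.72 → 2 s.f., 4.4343 → 5 s.f.; limit is 2.
Rounded to 2 significant figures: 2.0 × 10^-4.

2.0 × 10^-4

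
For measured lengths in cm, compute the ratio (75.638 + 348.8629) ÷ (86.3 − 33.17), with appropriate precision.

75.638 + 348.8629 = 424.5009, limited to 3 d.p. → 6 s.f.; 86.3 − 33.17 = 53.13, limited to 1 d.p. → 3 s.f.
Carrying full precision, 424.5009 ÷ 53.13 = 7.98985319029…; keep min(6, 3) = 3 s.f.
Rounded to 3 significant figures: 7.99.

7.99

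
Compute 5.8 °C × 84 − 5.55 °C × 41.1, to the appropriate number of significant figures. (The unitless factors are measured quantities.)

2.6 × 10² °C

5.8 × 84 = 487.2 → 4.9 × 10² °C (2 s.f., last digit at the 10^1 place).
5.55 × 41.1 = 228.105 → 2.28 × 10² °C (3 s.f., last digit at the 10^0 place).
Difference: 259.095 °C; keep the coarser place, 10^1.
Result: 2.6 × 10² °C.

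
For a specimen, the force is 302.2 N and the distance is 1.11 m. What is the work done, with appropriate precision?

work done = 302.2 N × 1.11 m = 335.442 J.
302.2 has 4 significant figures; 1.11 has 3.
Division/multiplication keeps the fewest: 3 significant figures.
Rounded: 335 J.

335 J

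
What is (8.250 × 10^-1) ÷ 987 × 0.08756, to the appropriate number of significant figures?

7.32 × 10^-5

(8.250 × 10^-1) ÷ 987 × 0.08756 = 0.000073188449848…
Multiplication/division keeps the fewest significant figures: 8.250 × 10^-1 → 4 s.f., 987 → 3 s.f., 0.08756 → 4 s.f.; limit is 3.
Rounded to 3 significant figures: 7.32 × 10^-5.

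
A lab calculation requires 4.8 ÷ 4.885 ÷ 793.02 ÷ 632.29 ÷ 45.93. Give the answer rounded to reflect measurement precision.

4.8 ÷ 4.885 ÷ 793.02 ÷ 632.29 ÷ 45.93 = 4.2665787918 × 10^-8…
Multiplication/division keeps the fewest significant figures: 4.8 → 2 s.f., 4.885 → 4 s.f., 793.02 → 5 s.f., 632.29 → 5 s.f., 45.93 → 4 s.f.; limit is 2.
Rounded to 2 significant figures: 4.3 × 10⁻⁸.

4.3 × 10⁻⁸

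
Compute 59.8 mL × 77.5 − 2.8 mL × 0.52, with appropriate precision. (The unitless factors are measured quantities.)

59.8 × 77.5 = 4634.5 → 4.63 × 10^3 mL (3 s.f., last digit at the 10^1 place).
2.8 × 0.52 = 1.456 → 1.5 mL (2 s.f., last digit at the 10^-1 place).
Difference: 4633.044 mL; keep the coarser place, 10^1.
Result: 4.63 × 10^3 mL.

4.63 × 10^3 mL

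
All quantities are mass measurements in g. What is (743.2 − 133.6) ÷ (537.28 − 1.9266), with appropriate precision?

743.2 − 133.6 = 609.6, limited to 1 d.p. → 4 s.f.; 537.28 − 1.9266 = 535.3534, limited to 2 d.p. → 5 s.f.
Carrying full precision, 609.6 ÷ 535.3534 = 1.13868708035…; keep min(4, 5) = 4 s.f.
Rounded to 4 significant figures: 1.139.

1.139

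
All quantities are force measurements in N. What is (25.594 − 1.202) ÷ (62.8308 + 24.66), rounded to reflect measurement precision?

0.2788

25.594 − 1.202 = 24.392, limited to 3 d.p. → 5 s.f.; 62.8308 + 24.66 = 87.4908, limited to 2 d.p. → 4 s.f.
Carrying full precision, 24.392 ÷ 87.4908 = 0.278795027591…; keep min(5, 4) = 4 s.f.
Rounded to 4 significant figures: 0.2788.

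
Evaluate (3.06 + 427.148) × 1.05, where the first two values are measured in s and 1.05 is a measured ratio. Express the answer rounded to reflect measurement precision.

452 s

3.06 s + 427.148 s = 430.208 s; the sum is limited to 2 decimal places (5 s.f.).
Carrying full precision, 430.208 × 1.05 = 451.7184 s; 1.05 has 3 s.f., so the result keeps min(5, 3) = 3 s.f.
Rounded to 3 significant figures: 452 s.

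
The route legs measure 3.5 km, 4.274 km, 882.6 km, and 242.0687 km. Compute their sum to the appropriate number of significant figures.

3.5 km + 4.274 km + 882.6 km + 242.0687 km = 1132.4427 km.
Addition/subtraction keeps the fewest decimal places: 3.5 → 1 decimal place, 4.274 → 3 decimal places, 882.6 → 1 decimal place, 242.0687 → 4 decimal places; limit is 1.
Rounded to 1 decimal place: 1132.4 km.

1132.4 km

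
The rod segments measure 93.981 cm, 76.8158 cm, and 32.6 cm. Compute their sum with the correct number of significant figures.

93.981 cm + 76.8158 cm + 32.6 cm = 203.3968 cm.
Addition/subtraction keeps the fewest decimal places: 93.981 → 3 decimal places, 76.8158 → 4 decimal places, 32.6 → 1 decimal place; limit is 1.
Rounded to 1 decimal place: 203.4 cm.

203.4 cm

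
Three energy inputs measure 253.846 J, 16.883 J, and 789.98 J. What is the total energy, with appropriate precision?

253.846 J + 16.883 J + 789.98 J = 1060.709 J.
Addition/subtraction keeps the fewest decimal places: 253.846 → 3 decimal places, 16.883 → 3 decimal places, 789.98 → 2 decimal places; limit is 2.
Rounded to 2 decimal places: 1060.71 J.

1060.71 J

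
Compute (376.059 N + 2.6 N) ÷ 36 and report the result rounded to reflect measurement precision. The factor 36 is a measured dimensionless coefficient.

376.059 N + 2.6 N = 378.659 N; the sum is limited to 1 decimal place (4 s.f.).
Carrying full precision, 378.659 ÷ 36 = 10.5183055556… N; 36 has 2 s.f., so the result keeps min(4, 2) = 2 s.f.
Rounded to 2 significant figures: 11 N.

11 N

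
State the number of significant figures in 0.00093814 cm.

5

0.00093814: leading zeros are not significant.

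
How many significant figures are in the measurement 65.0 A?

3

65.0: trailing zeros after a decimal point are significant.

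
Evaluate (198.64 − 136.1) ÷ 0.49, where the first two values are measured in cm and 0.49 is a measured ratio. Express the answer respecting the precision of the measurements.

1.3 × 10^2 cm

198.64 cm − 136.1 cm = 62.54 cm; the difference is limited to 1 decimal place (3 s.f.).
Carrying full precision, 62.54 ÷ 0.49 = 127.632653061… cm; 0.49 has 2 s.f., so the result keeps min(3, 2) = 2 s.f.
Rounded to 2 significant figures: 1.3 × 10^2 cm.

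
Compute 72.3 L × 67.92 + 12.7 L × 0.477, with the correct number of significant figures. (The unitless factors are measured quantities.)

72.3 × 67.92 = 4910.616 → 4.91 × 10³ L (3 s.f., last digit at the 10^1 place).
12.7 × 0.477 = 6.0579 → 6.06 L (3 s.f., last digit at the 10^-2 place).
Sum: 4916.6739 L; keep the coarser place, 10^1.
Result: 4.92 × 10³ L.

4.92 × 10³ L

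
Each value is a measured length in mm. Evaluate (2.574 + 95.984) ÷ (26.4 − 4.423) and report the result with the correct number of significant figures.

2.574 + 95.984 = 98.558, limited to 3 d.p. → 5 s.f.; 26.4 − 4.423 = 21.977, limited to 1 d.p. → 3 s.f.
Carrying full precision, 98.558 ÷ 21.977 = 4.48459753379…; keep min(5, 3) = 3 s.f.
Rounded to 3 significant figures: 4.48.

4.48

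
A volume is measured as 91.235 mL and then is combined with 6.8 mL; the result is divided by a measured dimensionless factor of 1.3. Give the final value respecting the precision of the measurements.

91.235 mL + 6.8 mL = 98.035 mL; the sum is limited to 1 decimal place (3 s.f.).
Carrying full precision, 98.035 ÷ 1.3 = 75.4115384615… mL; 1.3 has 2 s.f., so the result keeps min(3, 2) = 2 s.f.
Rounded to 2 significant figures: 75 mL.

75 mL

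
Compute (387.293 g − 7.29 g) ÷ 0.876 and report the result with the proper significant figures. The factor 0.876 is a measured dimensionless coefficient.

387.293 g − 7.29 g = 380.003 g; the difference is limited to 2 decimal places (5 s.f.).
Carrying full precision, 380.003 ÷ 0.876 = 433.793378995… g; 0.876 has 3 s.f., so the result keeps min(5, 3) = 3 s.f.
Rounded to 3 significant figures: 434 g.

434 g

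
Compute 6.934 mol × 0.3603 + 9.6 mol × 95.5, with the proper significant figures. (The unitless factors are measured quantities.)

6.934 × 0.3603 = 2.4983202 → 2.498 mol (4 s.f., last digit at the 10^-3 place).
9.6 × 95.5 = 916.8 → 9.2 × 10^2 mol (2 s.f., last digit at the 10^1 place).
Sum: 919.2983202 mol; keep the coarser place, 10^1.
Result: 9.2 × 10^2 mol.

9.2 × 10^2 mol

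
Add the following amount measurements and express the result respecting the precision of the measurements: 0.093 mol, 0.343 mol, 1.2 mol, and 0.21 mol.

0.093 mol + 0.343 mol + 1.2 mol + 0.21 mol = 1.846 mol.
Addition/subtraction keeps the fewest decimal places: 0.093 → 3 decimal places, 0.343 → 3 decimal places, 1.2 → 1 decimal place, 0.21 → 2 decimal places; limit is 1.
Rounded to 1 decimal place: 1.8 mol.

1.8 mol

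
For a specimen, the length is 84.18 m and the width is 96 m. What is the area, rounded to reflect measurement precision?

8.1 × 10³ m²

area = 84.18 m × 96 m = 8081.28 m².
84.18 has 4 significant figures; 96 has 2.
Division/multiplication keeps the fewest: 2 significant figures.
Rounded: 8.1 × 10³ m².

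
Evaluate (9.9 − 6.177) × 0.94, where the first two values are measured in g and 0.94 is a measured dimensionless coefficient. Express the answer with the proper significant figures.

3.5 g

9.9 g − 6.177 g = 3.723 g; the difference is limited to 1 decimal place (2 s.f.).
Carrying full precision, 3.723 × 0.94 = 3.49962 g; 0.94 has 2 s.f., so the result keeps min(2, 2) = 2 s.f.
Rounded to 2 significant figures: 3.5 g.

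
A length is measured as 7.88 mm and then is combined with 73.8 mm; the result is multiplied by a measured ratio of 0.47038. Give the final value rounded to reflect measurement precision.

7.88 mm + 73.8 mm = 81.68 mm; the sum is limited to 1 decimal place (3 s.f.).
Carrying full precision, 81.68 × 0.47038 = 38.4206384 mm; 0.47038 has 5 s.f., so the result keeps min(3, 5) = 3 s.f.
Rounded to 3 significant figures: 38.4 mm.

38.4 mm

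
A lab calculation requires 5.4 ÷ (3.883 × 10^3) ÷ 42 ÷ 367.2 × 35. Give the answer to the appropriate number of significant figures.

5.4 ÷ (3.883 × 10^3) ÷ 42 ÷ 367.2 × 35 = 0.00000315603964996…
Multiplication/division keeps the fewest significant figures: 5.4 → 2 s.f., 3.883 × 10^3 → 4 s.f., 42 → 2 s.f., 367.2 → 4 s.f., 35 → 2 s.f.; limit is 2.
Rounded to 2 significant figures: 3.2 × 10^-6.

3.2 × 10^-6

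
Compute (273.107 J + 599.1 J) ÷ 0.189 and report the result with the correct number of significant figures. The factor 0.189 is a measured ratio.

4.61 × 10^3 J

273.107 J + 599.1 J = 872.207 J; the sum is limited to 1 decimal place (4 s.f.).
Carrying full precision, 872.207 ÷ 0.189 = 4614.85185185… J; 0.189 has 3 s.f., so the result keeps min(4, 3) = 3 s.f.
Rounded to 3 significant figures: 4.61 × 10^3 J.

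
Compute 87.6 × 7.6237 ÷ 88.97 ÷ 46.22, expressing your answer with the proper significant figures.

0.162

87.6 × 7.6237 ÷ 88.97 ÷ 46.22 = 0.162403869429…
Multiplication/division keeps the fewest significant figures: 87.6 → 3 s.f., 7.6237 → 5 s.f., 88.97 → 4 s.f., 46.22 → 4 s.f.; limit is 3.
Rounded to 3 significant figures: 0.162.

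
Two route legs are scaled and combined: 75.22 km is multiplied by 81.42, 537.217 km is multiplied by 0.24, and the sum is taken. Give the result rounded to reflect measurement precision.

6.25 × 10³ km

75.22 × 81.42 = 6124.4124 → 6124 km (4 s.f., last digit at the 10^0 place).
537.217 × 0.24 = 128.93208 → 1.3 × 10² km (2 s.f., last digit at the 10^1 place).
Sum: 6253.34448 km; keep the coarser place, 10^1.
Result: 6.25 × 10³ km.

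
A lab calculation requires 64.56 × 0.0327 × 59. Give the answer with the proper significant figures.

64.56 × 0.0327 × 59 = 124.555608
Multiplication/division keeps the fewest significant figures: 64.56 → 4 s.f., 0.0327 → 3 s.f., 59 → 2 s.f.; limit is 2.
Rounded to 2 significant figures: 1.2 × 10^2.

1.2 × 10^2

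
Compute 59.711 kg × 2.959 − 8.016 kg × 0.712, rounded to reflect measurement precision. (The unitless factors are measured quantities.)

1.710 × 10² kg

59.711 × 2.959 = 176.684849 → 176.7 kg (4 s.f., last digit at the 10^-1 place).
8.016 × 0.712 = 5.707392 → 5.71 kg (3 s.f., last digit at the 10^-2 place).
Difference: 170.977457 kg; keep the coarser place, 10^-1.
Result: 1.710 × 10² kg.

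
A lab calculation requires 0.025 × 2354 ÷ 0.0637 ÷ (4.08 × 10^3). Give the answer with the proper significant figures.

0.23

0.025 × 2354 ÷ 0.0637 ÷ (4.08 × 10^3) = 0.226436728538…
Multiplication/division keeps the fewest significant figures: 0.025 → 2 s.f., 2354 → 4 s.f., 0.0637 → 3 s.f., 4.08 × 10^3 → 3 s.f.; limit is 2.
Rounded to 2 significant figures: 0.23.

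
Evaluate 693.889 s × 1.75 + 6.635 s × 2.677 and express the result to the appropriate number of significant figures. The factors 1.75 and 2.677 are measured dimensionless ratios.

693.889 × 1.75 = 1214.30575 → 1.21 × 10^3 s (3 s.f., last digit at the 10^1 place).
6.635 × 2.677 = 17.761895 → 17.76 s (4 s.f., last digit at the 10^-2 place).
Sum: 1232.067645 s; keep the coarser place, 10^1.
Result: 1.23 × 10^3 s.

1.23 × 10^3 s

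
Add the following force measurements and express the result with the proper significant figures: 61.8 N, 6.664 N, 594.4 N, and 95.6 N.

758.5 N

61.8 N + 6.664 N + 594.4 N + 95.6 N = 758.464 N.
Addition/subtraction keeps the fewest decimal places: 61.8 → 1 decimal place, 6.664 → 3 decimal places, 594.4 → 1 decimal place, 95.6 → 1 decimal place; limit is 1.
Rounded to 1 decimal place: 758.5 N.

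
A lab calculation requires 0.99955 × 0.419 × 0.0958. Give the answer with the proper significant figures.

4.01 × 10⁻²

0.99955 × 0.419 × 0.0958 = 0.04012213691
Multiplication/division keeps the fewest significant figures: 0.99955 → 5 s.f., 0.419 → 3 s.f., 0.0958 → 3 s.f.; limit is 3.
Rounded to 3 significant figures: 4.01 × 10⁻².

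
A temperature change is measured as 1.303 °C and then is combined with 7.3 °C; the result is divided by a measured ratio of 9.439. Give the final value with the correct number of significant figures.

0.91 °C

1.303 °C + 7.3 °C = 8.603 °C; the sum is limited to 1 decimal place (2 s.f.).
Carrying full precision, 8.603 ÷ 9.439 = 0.911431295688… °C; 9.439 has 4 s.f., so the result keeps min(2, 4) = 2 s.f.
Rounded to 2 significant figures: 0.91 °C.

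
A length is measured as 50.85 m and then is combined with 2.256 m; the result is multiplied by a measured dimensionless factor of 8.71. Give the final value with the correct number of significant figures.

50.85 m + 2.256 m = 53.106 m; the sum is limited to 2 decimal places (4 s.f.).
Carrying full precision, 53.106 × 8.71 = 462.55326 m; 8.71 has 3 s.f., so the result keeps min(4, 3) = 3 s.f.
Rounded to 3 significant figures: 463 m.

463 m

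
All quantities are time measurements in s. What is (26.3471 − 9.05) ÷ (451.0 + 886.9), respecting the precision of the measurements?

0.01293

26.3471 − 9.05 = 17.2971, limited to 2 d.p. → 4 s.f.; 451.0 + 886.9 = 1337.9, limited to 1 d.p. → 5 s.f.
Carrying full precision, 17.2971 ÷ 1337.9 = 0.0129285447343…; keep min(4, 5) = 4 s.f.
Rounded to 4 significant figures: 0.01293.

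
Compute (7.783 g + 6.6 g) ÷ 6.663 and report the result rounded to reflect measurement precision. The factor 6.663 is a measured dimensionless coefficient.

2.16 g

7.783 g + 6.6 g = 14.383 g; the sum is limited to 1 decimal place (3 s.f.).
Carrying full precision, 14.383 ÷ 6.663 = 2.15863725049… g; 6.663 has 4 s.f., so the result keeps min(3, 4) = 3 s.f.
Rounded to 3 significant figures: 2.16 g.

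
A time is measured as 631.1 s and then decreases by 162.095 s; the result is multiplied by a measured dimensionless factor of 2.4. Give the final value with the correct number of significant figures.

631.1 s − 162.095 s = 469.005 s; the difference is limited to 1 decimal place (4 s.f.).
Carrying full precision, 469.005 × 2.4 = 1125.612 s; 2.4 has 2 s.f., so the result keeps min(4, 2) = 2 s.f.
Rounded to 2 significant figures: 1.1 × 10³ s.

1.1 × 10³ s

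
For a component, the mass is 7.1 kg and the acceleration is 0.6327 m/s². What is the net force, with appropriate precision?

net force = 7.1 kg × 0.6327 m/s² = 4.49217 N.
7.1 has 2 significant figures; 0.6327 has 4.
Division/multiplication keeps the fewest: 2 significant figures.
Rounded: 4.5 N.

4.5 N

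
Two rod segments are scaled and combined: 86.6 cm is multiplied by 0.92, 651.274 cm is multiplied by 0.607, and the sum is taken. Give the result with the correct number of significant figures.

86.6 × 0.92 = 79.672 → 8.0 × 10¹ cm (2 s.f., last digit at the 10^0 place).
651.274 × 0.607 = 395.323318 → 395 cm (3 s.f., last digit at the 10^0 place).
Sum: 474.995318 cm; keep the coarser place, 10^0.
Result: 475 cm.

475 cm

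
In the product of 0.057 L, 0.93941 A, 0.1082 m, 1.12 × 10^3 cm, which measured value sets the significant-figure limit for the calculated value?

0.057 L

0.057 L → 2 s.f.; 0.93941 A → 5 s.f.; 0.1082 m → 4 s.f.; 1.12 × 10^3 cm → 3 s.f.
The fewest is 2 significant figures, from 0.057 L.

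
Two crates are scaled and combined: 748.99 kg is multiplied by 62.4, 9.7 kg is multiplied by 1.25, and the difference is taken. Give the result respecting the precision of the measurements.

748.99 × 62.4 = 46736.976 → 4.67 × 10⁴ kg (3 s.f., last digit at the 10^2 place).
9.7 × 1.25 = 12.125 → 12 kg (2 s.f., last digit at the 10^0 place).
Difference: 46724.851 kg; keep the coarser place, 10^2.
Result: 4.67 × 10⁴ kg.

4.67 × 10⁴ kg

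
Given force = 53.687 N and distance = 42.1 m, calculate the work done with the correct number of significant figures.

work done = 53.687 N × 42.1 m = 2260.2227 J.
53.687 has 5 significant figures; 42.1 has 3.
Division/multiplication keeps the fewest: 3 significant figures.
Rounded: 2.26 × 10^3 J.

2.26 × 10^3 J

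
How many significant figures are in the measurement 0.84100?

5

0.84100: leading zeros are not significant; trailing zeros after a decimal point are significant.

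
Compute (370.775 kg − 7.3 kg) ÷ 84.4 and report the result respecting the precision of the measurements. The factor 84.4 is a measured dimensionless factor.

370.775 kg − 7.3 kg = 363.475 kg; the difference is limited to 1 decimal place (4 s.f.).
Carrying full precision, 363.475 ÷ 84.4 = 4.30657582938… kg; 84.4 has 3 s.f., so the result keeps min(4, 3) = 3 s.f.
Rounded to 3 significant figures: 4.31 kg.

4.31 kg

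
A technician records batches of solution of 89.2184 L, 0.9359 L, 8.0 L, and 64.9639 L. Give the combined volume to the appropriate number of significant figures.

89.2184 L + 0.9359 L + 8.0 L + 64.9639 L = 163.1182 L.
Addition/subtraction keeps the fewest decimal places: 89.2184 → 4 decimal places, 0.9359 → 4 decimal places, 8.0 → 1 decimal place, 64.9639 → 4 decimal places; limit is 1.
Rounded to 1 decimal place: 163.1 L.

163.1 L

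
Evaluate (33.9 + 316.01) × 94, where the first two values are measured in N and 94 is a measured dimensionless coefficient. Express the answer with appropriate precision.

33.9 N + 316.01 N = 349.91 N; the sum is limited to 1 decimal place (4 s.f.).
Carrying full precision, 349.91 × 94 = 32891.54 N; 94 has 2 s.f., so the result keeps min(4, 2) = 2 s.f.
Rounded to 2 significant figures: 3.3 × 10⁴ N.

3.3 × 10⁴ N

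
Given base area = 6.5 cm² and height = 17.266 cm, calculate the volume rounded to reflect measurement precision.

volume = 6.5 cm² × 17.266 cm = 112.229 cm³.
6.5 has 2 significant figures; 17.266 has 5.
Division/multiplication keeps the fewest: 2 significant figures.
Rounded: 1.1 × 10^2 cm³.

1.1 × 10^2 cm³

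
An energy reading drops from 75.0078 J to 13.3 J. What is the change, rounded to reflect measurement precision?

75.0078 J − 13.3 J = 61.7078 J.
Addition/subtraction keeps the fewest decimal places: 75.0078 → 4 decimal places, 13.3 → 1 decimal place; limit is 1.
Rounded to 1 decimal place: 61.7 J.

61.7 J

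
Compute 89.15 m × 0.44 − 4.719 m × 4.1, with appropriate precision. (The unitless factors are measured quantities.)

2.0 × 10^1 m

89.15 × 0.44 = 39.226 → 39 m (2 s.f., last digit at the 10^0 place).
4.719 × 4.1 = 19.3479 → 19 m (2 s.f., last digit at the 10^0 place).
Difference: 19.8781 m; keep the coarser place, 10^0.
Result: 2.0 × 10^1 m.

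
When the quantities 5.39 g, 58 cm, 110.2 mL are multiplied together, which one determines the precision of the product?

5.39 g → 3 s.f.; 58 cm → 2 s.f.; 110.2 mL → 4 s.f.
The fewest is 2 significant figures, from 58 cm.

58 cm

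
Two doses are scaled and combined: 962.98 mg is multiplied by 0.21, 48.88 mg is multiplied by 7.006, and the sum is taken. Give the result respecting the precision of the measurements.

5.4 × 10² mg

962.98 × 0.21 = 202.2258 → 2.0 × 10² mg (2 s.f., last digit at the 10^1 place).
48.88 × 7.006 = 342.45328 → 342.5 mg (4 s.f., last digit at the 10^-1 place).
Sum: 544.67908 mg; keep the coarser place, 10^1.
Result: 5.4 × 10² mg.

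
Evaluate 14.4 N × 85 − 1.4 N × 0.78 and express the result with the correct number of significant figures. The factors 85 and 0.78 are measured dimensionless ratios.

1.2 × 10³ N

14.4 × 85 = 1224 → 1.2 × 10³ N (2 s.f., last digit at the 10^2 place).
1.4 × 0.78 = 1.092 → 1.1 N (2 s.f., last digit at the 10^-1 place).
Difference: 1222.908 N; keep the coarser place, 10^2.
Result: 1.2 × 10³ N.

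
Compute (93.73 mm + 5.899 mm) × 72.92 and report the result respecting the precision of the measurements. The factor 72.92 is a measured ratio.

7265 mm

93.73 mm + 5.899 mm = 99.629 mm; the sum is limited to 2 decimal places (4 s.f.).
Carrying full precision, 99.629 × 72.92 = 7264.94668 mm; 72.92 has 4 s.f., so the result keeps min(4, 4) = 4 s.f.
Rounded to 4 significant figures: 7265 mm.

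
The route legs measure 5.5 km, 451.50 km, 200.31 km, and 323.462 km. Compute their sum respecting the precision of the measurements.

980.8 km

5.5 km + 451.50 km + 200.31 km + 323.462 km = 980.772 km.
Addition/subtraction keeps the fewest decimal places: 5.5 → 1 decimal place, 451.50 → 2 decimal places, 200.31 → 2 decimal places, 323.462 → 3 decimal places; limit is 1.
Rounded to 1 decimal place: 980.8 km.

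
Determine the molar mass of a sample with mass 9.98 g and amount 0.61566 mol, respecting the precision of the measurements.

16.2 g/mol

molar mass = 9.98 g ÷ 0.61566 mol = 16.210245915… g/mol.
9.98 has 3 significant figures; 0.61566 has 5.
Division/multiplication keeps the fewest: 3 significant figures.
Rounded: 16.2 g/mol.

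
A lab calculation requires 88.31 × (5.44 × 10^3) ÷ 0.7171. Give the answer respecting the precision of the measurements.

6.70 × 10^5

88.31 × (5.44 × 10^3) ÷ 0.7171 = 669929.438014…
Multiplication/division keeps the fewest significant figures: 88.31 → 4 s.f., 5.44 × 10^3 → 3 s.f., 0.7171 → 4 s.f.; limit is 3.
Rounded to 3 significant figures: 6.70 × 10^5.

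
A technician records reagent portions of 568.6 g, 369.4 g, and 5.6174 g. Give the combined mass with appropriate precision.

568.6 g + 369.4 g + 5.6174 g = 943.6174 g.
Addition/subtraction keeps the fewest decimal places: 568.6 → 1 decimal place, 369.4 → 1 decimal place, 5.6174 → 4 decimal places; limit is 1.
Rounded to 1 decimal place: 9.436 × 10^2 g.

9.436 × 10^2 g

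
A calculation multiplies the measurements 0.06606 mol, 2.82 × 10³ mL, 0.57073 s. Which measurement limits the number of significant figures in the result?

2.82 × 10³ mL

0.06606 mol → 4 s.f.; 2.82 × 10³ mL → 3 s.f.; 0.57073 s → 5 s.f.
The fewest is 3 significant figures, from 2.82 × 10³ mL.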